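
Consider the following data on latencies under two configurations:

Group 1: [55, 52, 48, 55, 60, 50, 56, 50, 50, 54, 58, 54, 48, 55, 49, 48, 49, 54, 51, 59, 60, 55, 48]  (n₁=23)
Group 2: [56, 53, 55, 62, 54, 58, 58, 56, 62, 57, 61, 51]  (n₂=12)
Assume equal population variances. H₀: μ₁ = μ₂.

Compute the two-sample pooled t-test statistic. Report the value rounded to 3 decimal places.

test statistic = -2.898

x̄₁=52.957, s₁=3.994, n₁=23
x̄₂=56.917, s₂=3.502, n₂=12
s_p² = [22·3.994² + 11·3.502²]/33 = 14.7234
SE = √(s_p²·(1/23+1/12)) = 1.3664
t = (52.957−56.917)/1.3664 = -2.8982
df = 33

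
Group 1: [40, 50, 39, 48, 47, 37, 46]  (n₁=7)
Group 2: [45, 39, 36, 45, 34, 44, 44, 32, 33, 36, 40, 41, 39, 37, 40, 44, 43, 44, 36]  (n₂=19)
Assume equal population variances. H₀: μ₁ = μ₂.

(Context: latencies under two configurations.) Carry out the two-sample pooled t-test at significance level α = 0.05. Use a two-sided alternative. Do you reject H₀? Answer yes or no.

x̄₁=43.857, s₁=5.080, n₁=7
x̄₂=39.579, s₂=4.273, n₂=19
s_p² = [6·5.080² + 18·4.273²]/24 = 20.1454
SE = √(s_p²·(1/7+1/19)) = 1.9845
t = (43.857−39.579)/1.9845 = 2.1558
df = 24
p-value (two-sided) = 0.04134
At α=0.05: p < α → reject H₀

reject H₀: yes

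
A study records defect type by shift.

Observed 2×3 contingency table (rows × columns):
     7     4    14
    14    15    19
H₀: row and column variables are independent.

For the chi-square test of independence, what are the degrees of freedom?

degrees of freedom = 2

df = (r−1)(c−1) = (2−1)·(3−1) = 2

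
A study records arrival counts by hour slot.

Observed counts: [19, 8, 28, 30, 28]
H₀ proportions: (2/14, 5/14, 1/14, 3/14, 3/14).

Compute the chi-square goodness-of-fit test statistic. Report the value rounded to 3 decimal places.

test statistic = 77.627

n = 113; E_i = n·p_i = [16.14, 40.36, 8.07, 24.21, 24.21]
χ² = (19−16.14)²/16.14 + (8−40.36)²/40.36 + (28−8.07)²/8.07 + (30−24.21)²/24.21 + (28−24.21)²/24.21 = 77.6271
df = 4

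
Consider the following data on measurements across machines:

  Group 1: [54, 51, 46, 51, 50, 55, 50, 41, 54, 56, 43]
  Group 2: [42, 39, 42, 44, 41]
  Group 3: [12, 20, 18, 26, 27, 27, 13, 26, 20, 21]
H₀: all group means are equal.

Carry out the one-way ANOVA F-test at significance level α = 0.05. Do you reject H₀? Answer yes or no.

Group means [50.09, 41.60, 21.00], grand mean 37.269
SSB = Σnᵢ(x̄ᵢ−x̄)² = 4549.006; SSW = ΣΣ(x−x̄ᵢ)² = 532.109
MSB = 4549.006/2 = 2274.5031; MSW = 532.109/23 = 23.1352
F = MSB/MSW = 98.3136
df = (2, 23)
p-value (upper-tail) = 0.00000
At α=0.05: p < α → reject H₀

reject H₀: yes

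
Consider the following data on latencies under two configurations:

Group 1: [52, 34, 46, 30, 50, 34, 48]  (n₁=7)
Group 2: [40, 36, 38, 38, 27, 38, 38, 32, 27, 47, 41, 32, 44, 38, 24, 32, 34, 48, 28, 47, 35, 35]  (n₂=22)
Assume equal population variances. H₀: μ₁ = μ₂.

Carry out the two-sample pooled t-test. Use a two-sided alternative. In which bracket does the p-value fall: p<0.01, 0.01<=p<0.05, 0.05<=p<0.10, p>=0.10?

x̄₁=42.000, s₁=9.018, n₁=7
x̄₂=36.318, s₂=6.665, n₂=22
s_p² = [6·9.018² + 21·6.665²]/27 = 52.6212
SE = √(s_p²·(1/7+1/22)) = 3.1479
t = (42.000−36.318)/3.1479 = 1.8050
df = 27
p-value (two-sided) = 0.08225
→ bracket: 0.05<=p<0.10

p-value bracket: 0.05<=p<0.10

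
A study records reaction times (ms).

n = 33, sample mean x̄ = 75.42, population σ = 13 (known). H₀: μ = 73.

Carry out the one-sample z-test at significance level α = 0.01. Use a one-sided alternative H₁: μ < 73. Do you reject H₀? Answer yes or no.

SE = σ/√n = 13/√33 = 2.2630
z = (x̄−μ₀)/SE = (75.42−73)/2.2630 = 1.0694
p-value (one-sided, H₁ less) = 0.85755
At α=0.01: p ≥ α → fail to reject H₀

reject H₀: no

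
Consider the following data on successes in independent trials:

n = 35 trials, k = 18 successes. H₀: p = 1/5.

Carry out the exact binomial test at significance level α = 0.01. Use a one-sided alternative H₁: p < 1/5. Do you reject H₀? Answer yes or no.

reject H₀: no

Exact binomial: n=35, k=18, p₀=1/5=0.2000
P(X≤18) from Σ C(n,i)·p₀^i·(1−p₀)^(n−i)
p-value (one-sided, H₁ less) = 0.99999
At α=0.01: p ≥ α → fail to reject H₀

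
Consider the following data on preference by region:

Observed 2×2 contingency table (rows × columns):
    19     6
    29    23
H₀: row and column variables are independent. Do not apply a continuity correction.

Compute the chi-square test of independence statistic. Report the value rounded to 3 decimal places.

test statistic = 2.943

Row totals [25, 52], col totals [48, 29], n=77
χ² = (19−15.58)²/15.58 + (6−9.42)²/9.42 + (29−32.42)²/32.42 + (23−19.58)²/19.58 = 2.9432
df = 1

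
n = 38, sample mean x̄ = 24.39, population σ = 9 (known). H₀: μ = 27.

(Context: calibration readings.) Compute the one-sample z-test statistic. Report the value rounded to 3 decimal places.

test statistic = -1.788

SE = σ/√n = 9/√38 = 1.4600
z = (x̄−μ₀)/SE = (24.39−27)/1.4600 = -1.7877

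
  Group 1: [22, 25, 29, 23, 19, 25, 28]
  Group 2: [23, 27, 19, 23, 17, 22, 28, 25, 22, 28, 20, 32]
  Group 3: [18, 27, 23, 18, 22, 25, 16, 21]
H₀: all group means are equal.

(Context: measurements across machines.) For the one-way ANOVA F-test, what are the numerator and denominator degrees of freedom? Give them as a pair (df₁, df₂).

degrees of freedom = [2, 24]

k = 3 groups, N = 27 total
df = (k−1, N−k) = (3−1, 27−3) = (2, 24)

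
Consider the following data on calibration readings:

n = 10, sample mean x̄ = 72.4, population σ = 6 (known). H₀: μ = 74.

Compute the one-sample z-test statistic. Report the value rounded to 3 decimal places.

SE = σ/√n = 6/√10 = 1.8974
z = (x̄−μ₀)/SE = (72.4−74)/1.8974 = -0.8433

test statistic = -0.843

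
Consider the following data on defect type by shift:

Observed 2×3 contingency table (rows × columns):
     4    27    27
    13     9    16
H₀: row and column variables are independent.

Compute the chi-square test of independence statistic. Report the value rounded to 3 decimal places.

test statistic = 12.975

Row totals [58, 38], col totals [17, 36, 43], n=96
χ² = (4−10.27)²/10.27 + (27−21.75)²/21.75 + (27−25.98)²/25.98 + (13−6.73)²/6.73 + (9−14.25)²/14.25 + (16−17.02)²/17.02 = 12.9752
df = 2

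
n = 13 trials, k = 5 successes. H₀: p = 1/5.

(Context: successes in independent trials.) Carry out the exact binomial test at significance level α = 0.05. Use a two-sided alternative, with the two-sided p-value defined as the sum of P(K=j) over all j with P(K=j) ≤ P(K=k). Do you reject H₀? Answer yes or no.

Exact binomial: n=13, k=5, p₀=1/5=0.2000
P(X=j) = C(n,j)·p₀^j·(1−p₀)^(n−j); p = Σ P(X=j) over j with P(X=j) ≤ P(X=5)
p-value (two-sided) = 0.15411
At α=0.05: p ≥ α → fail to reject H₀

reject H₀: no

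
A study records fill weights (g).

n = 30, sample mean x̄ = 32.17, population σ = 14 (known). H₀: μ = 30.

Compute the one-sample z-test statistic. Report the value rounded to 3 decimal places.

SE = σ/√n = 14/√30 = 2.5560
z = (x̄−μ₀)/SE = (32.17−30)/2.5560 = 0.8490

test statistic = 0.849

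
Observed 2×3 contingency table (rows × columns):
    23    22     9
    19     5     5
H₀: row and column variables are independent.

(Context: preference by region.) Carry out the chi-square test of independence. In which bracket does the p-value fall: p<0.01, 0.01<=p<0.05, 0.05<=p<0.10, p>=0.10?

Row totals [54, 29], col totals [42, 27, 14], n=83
χ² = (23−27.33)²/27.33 + (22−17.57)²/17.57 + (9−9.11)²/9.11 + (19−14.67)²/14.67 + (5−9.43)²/9.43 + (5−4.89)²/4.89 = 5.1661
df = 2
p-value (upper-tail) = 0.07554
→ bracket: 0.05<=p<0.10

p-value bracket: 0.05<=p<0.10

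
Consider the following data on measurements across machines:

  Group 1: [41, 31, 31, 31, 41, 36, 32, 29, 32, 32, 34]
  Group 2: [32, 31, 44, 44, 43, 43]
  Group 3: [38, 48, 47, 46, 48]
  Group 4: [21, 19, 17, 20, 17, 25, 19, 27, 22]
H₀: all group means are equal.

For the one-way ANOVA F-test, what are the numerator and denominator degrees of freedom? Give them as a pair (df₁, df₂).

k = 4 groups, N = 31 total
df = (k−1, N−k) = (4−1, 31−4) = (3, 27)

degrees of freedom = [3, 27]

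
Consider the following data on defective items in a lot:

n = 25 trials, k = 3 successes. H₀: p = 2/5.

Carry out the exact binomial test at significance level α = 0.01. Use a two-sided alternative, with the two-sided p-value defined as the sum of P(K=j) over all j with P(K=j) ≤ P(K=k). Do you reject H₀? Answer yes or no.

Exact binomial: n=25, k=3, p₀=2/5=0.4000
P(X=j) = C(n,j)·p₀^j·(1−p₀)^(n−j); p = Σ P(X=j) over j with P(X=j) ≤ P(X=3)
p-value (two-sided) = 0.00357
At α=0.01: p < α → reject H₀

reject H₀: yes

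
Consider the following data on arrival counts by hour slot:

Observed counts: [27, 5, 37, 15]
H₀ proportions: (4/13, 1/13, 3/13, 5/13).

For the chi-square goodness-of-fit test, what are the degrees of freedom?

degrees of freedom = 3

df = k − 1 = 4 − 1 = 3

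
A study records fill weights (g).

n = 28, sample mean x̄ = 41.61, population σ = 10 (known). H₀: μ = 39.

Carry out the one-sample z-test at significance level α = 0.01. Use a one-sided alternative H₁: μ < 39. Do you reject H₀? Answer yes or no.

reject H₀: no

SE = σ/√n = 10/√28 = 1.8898
z = (x̄−μ₀)/SE = (41.61−39)/1.8898 = 1.3811
p-value (one-sided, H₁ less) = 0.91637
At α=0.01: p ≥ α → fail to reject H₀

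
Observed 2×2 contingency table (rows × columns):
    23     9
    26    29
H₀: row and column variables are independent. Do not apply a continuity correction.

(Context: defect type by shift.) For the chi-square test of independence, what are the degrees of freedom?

df = (r−1)(c−1) = (2−1)·(2−1) = 1

degrees of freedom = 1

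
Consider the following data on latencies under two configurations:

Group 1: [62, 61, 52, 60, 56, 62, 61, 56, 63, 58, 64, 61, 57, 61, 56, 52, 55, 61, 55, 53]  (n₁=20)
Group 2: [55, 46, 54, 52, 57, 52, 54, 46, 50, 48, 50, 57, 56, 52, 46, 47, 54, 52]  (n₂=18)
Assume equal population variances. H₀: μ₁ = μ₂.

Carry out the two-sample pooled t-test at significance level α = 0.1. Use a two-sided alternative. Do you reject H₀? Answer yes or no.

reject H₀: yes

x̄₁=58.300, s₁=3.757, n₁=20
x̄₂=51.556, s₂=3.761, n₂=18
s_p² = [19·3.757² + 17·3.761²]/36 = 14.1290
SE = √(s_p²·(1/20+1/18)) = 1.2212
t = (58.300−51.556)/1.2212 = 5.5227
df = 36
p-value (two-sided) = 0.00000
At α=0.1: p < α → reject H₀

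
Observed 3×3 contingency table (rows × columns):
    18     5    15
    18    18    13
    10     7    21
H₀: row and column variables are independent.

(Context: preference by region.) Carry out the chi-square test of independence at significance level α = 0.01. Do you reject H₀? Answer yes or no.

Row totals [38, 49, 38], col totals [46, 30, 49], n=125
χ² = (18−13.98)²/13.98 + (5−9.12)²/9.12 + (15−14.90)²/14.90 + (18−18.03)²/18.03 + (18−11.76)²/11.76 + (13−19.21)²/19.21 + (10−13.98)²/13.98 + (7−9.12)²/9.12 + (21−14.90)²/14.90 = 12.4619
df = 4
p-value (upper-tail) = 0.01423
At α=0.01: p ≥ α → fail to reject H₀

reject H₀: no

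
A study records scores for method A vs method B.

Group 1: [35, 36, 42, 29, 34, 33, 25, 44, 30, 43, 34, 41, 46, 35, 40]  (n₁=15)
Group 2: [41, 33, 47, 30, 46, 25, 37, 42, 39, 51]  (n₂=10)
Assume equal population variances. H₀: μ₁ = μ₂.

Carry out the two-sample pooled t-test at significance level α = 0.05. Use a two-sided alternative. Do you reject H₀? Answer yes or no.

x̄₁=36.467, s₁=6.046, n₁=15
x̄₂=39.100, s₂=8.075, n₂=10
s_p² = [14·6.046² + 9·8.075²]/23 = 47.7667
SE = √(s_p²·(1/15+1/10)) = 2.8215
t = (36.467−39.100)/2.8215 = -0.9333
df = 23
p-value (two-sided) = 0.36036
At α=0.05: p ≥ α → fail to reject H₀

reject H₀: no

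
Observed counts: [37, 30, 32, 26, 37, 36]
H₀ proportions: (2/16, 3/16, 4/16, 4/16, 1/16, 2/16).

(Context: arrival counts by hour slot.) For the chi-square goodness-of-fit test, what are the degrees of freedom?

df = k − 1 = 6 − 1 = 5

degrees of freedom = 5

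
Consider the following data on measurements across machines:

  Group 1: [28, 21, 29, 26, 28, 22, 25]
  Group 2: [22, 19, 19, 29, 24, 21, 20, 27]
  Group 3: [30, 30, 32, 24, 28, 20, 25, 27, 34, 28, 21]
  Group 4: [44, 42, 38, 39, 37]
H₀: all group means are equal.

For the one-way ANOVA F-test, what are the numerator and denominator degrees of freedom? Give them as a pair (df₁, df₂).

degrees of freedom = [3, 27]

k = 4 groups, N = 31 total
df = (k−1, N−k) = (4−1, 31−4) = (3, 27)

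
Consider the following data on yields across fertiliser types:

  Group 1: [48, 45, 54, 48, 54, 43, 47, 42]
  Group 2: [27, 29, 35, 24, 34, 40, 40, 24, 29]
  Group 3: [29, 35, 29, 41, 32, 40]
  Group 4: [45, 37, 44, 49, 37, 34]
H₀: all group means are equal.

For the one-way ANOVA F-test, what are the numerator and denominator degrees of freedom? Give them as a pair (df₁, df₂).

degrees of freedom = [3, 25]

k = 4 groups, N = 29 total
df = (k−1, N−k) = (4−1, 29−4) = (3, 25)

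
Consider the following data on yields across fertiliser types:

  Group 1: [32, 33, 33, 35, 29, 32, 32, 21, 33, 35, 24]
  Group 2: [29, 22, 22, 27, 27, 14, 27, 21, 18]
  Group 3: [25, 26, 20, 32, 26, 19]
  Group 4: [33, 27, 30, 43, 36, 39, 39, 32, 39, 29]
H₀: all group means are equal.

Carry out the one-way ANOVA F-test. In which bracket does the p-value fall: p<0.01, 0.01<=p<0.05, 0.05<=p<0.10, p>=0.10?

p-value bracket: p<0.01

Group means [30.82, 23.00, 24.67, 34.70], grand mean 28.917
SSB = Σnᵢ(x̄ᵢ−x̄)² = 797.680; SSW = ΣΣ(x−x̄ᵢ)² = 757.070
MSB = 797.680/3 = 265.8934; MSW = 757.070/32 = 23.6584
F = MSB/MSW = 11.2388
df = (3, 32)
p-value (upper-tail) = 0.00003
→ bracket: p<0.01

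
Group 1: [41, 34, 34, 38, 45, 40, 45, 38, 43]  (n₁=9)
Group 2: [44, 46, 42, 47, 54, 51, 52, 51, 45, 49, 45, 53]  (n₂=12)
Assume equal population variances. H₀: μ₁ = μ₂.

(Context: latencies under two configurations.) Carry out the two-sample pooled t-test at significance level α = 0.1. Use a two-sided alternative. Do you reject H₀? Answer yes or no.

reject H₀: yes

x̄₁=39.778, s₁=4.177, n₁=9
x̄₂=48.250, s₂=3.934, n₂=12
s_p² = [8·4.177² + 11·3.934²]/19 = 16.3056
SE = √(s_p²·(1/9+1/12)) = 1.7806
t = (39.778−48.250)/1.7806 = -4.7581
df = 19
p-value (two-sided) = 0.00014
At α=0.1: p < α → reject H₀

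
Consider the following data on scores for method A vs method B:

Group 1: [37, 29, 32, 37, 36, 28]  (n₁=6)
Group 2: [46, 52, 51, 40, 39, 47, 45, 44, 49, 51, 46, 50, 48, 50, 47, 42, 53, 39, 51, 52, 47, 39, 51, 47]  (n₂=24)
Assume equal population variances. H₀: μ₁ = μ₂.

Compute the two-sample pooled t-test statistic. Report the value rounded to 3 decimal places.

x̄₁=33.167, s₁=4.070, n₁=6
x̄₂=46.917, s₂=4.442, n₂=24
s_p² = [5·4.070² + 23·4.442²]/28 = 19.1667
SE = √(s_p²·(1/6+1/24)) = 1.9983
t = (33.167−46.917)/1.9983 = -6.8810
df = 28

test statistic = -6.881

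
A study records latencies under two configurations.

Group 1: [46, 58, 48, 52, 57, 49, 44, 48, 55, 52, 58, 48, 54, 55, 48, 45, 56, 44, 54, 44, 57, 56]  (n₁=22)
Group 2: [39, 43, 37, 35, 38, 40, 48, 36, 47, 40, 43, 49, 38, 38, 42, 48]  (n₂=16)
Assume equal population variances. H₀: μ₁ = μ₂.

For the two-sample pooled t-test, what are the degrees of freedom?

df = n₁ + n₂ − 2 = 22 + 16 − 2 = 36

degrees of freedom = 36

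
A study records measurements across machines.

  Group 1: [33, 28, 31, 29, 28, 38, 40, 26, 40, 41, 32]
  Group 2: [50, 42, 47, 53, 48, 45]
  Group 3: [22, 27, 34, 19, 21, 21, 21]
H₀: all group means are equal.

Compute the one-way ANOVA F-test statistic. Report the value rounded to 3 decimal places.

test statistic = 35.952

Group means [33.27, 47.50, 23.57], grand mean 34.000
SSB = Σnᵢ(x̄ᵢ−x̄)² = 1860.604; SSW = ΣΣ(x−x̄ᵢ)² = 543.396
MSB = 1860.604/2 = 930.3019; MSW = 543.396/21 = 25.8760
F = MSB/MSW = 35.9523
df = (2, 21)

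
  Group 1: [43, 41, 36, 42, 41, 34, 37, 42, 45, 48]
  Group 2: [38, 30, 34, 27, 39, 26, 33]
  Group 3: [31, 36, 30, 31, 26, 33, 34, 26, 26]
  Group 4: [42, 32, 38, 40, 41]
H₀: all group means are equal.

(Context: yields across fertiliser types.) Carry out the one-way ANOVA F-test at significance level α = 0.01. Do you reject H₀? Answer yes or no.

Group means [40.90, 32.43, 30.33, 38.60], grand mean 35.548
SSB = Σnᵢ(x̄ᵢ−x̄)² = 645.863; SSW = ΣΣ(x−x̄ᵢ)² = 487.814
MSB = 645.863/3 = 215.2877; MSW = 487.814/27 = 18.0672
F = MSB/MSW = 11.9159
df = (3, 27)
p-value (upper-tail) = 0.00004
At α=0.01: p < α → reject H₀

reject H₀: yes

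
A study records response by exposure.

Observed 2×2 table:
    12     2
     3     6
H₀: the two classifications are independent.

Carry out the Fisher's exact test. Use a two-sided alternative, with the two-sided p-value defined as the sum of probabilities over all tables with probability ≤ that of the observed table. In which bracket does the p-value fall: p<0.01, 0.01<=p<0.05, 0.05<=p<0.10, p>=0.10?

Margins: r₁=14, r₂=9, c₁=15, c₂=8, n=23
p_obs = C(14,12)·C(9,3)/C(23,15); sum pmf over tables with pmf ≤ p_obs
p-value (two-sided) = 0.02276
→ bracket: 0.01<=p<0.05

p-value bracket: 0.01<=p<0.05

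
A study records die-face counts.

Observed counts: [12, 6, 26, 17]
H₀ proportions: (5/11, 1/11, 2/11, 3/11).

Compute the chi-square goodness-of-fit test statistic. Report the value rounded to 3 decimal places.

test statistic = 29.008

n = 61; E_i = n·p_i = [27.73, 5.55, 11.09, 16.64]
χ² = (12−27.73)²/27.73 + (6−5.55)²/5.55 + (26−11.09)²/11.09 + (17−16.64)²/16.64 = 29.0077
df = 3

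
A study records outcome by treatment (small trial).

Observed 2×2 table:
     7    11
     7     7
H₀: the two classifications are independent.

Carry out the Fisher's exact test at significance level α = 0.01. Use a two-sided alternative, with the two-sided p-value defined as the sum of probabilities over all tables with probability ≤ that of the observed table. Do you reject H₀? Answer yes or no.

Margins: r₁=18, r₂=14, c₁=14, c₂=18, n=32
p_obs = C(18,7)·C(14,7)/C(32,14); sum pmf over tables with pmf ≤ p_obs
p-value (two-sided) = 0.72127
At α=0.01: p ≥ α → fail to reject H₀

reject H₀: no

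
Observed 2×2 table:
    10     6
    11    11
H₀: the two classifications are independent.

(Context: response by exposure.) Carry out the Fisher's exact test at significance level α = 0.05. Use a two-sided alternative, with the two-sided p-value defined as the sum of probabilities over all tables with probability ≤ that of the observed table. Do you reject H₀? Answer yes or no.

Margins: r₁=16, r₂=22, c₁=21, c₂=17, n=38
p_obs = C(16,10)·C(22,11)/C(38,21); sum pmf over tables with pmf ≤ p_obs
p-value (two-sided) = 0.52054
At α=0.05: p ≥ α → fail to reject H₀

reject H₀: no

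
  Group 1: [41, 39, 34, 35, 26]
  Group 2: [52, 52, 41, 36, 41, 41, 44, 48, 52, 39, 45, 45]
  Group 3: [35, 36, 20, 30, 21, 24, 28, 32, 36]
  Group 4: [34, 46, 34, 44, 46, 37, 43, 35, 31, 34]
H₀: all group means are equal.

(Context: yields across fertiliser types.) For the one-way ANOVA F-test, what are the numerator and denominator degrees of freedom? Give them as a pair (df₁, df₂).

k = 4 groups, N = 36 total
df = (k−1, N−k) = (4−1, 36−4) = (3, 32)

degrees of freedom = [3, 32]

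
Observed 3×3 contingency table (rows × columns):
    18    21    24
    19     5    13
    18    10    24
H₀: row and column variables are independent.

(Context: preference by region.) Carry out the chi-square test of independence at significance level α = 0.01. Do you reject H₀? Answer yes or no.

reject H₀: no

Row totals [63, 37, 52], col totals [55, 36, 61], n=152
χ² = (18−22.80)²/22.80 + (21−14.92)²/14.92 + (24−25.28)²/25.28 + (19−13.39)²/13.39 + (5−8.76)²/8.76 + (13−14.85)²/14.85 + (18−18.82)²/18.82 + (10−12.32)²/12.32 + (24−20.87)²/20.87 = 8.6900
df = 4
p-value (upper-tail) = 0.06933
At α=0.01: p ≥ α → fail to reject H₀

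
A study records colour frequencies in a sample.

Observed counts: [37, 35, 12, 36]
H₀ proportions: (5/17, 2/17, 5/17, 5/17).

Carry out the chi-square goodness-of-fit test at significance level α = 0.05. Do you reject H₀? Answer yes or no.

n = 120; E_i = n·p_i = [35.29, 14.12, 35.29, 35.29]
χ² = (37−35.29)²/35.29 + (35−14.12)²/14.12 + (12−35.29)²/35.29 + (36−35.29)²/35.29 = 46.3592
df = 3
p-value (upper-tail) = 0.00000
At α=0.05: p < α → reject H₀

reject H₀: yes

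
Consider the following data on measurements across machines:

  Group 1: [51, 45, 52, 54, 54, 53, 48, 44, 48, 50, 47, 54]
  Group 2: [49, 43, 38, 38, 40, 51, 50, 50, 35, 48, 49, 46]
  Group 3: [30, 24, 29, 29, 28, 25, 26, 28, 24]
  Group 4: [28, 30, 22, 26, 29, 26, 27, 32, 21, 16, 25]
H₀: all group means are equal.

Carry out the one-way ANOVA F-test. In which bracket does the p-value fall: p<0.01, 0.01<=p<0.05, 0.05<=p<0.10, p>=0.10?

Group means [50.00, 44.75, 27.00, 25.64], grand mean 37.773
SSB = Σnᵢ(x̄ᵢ−x̄)² = 5042.932; SSW = ΣΣ(x−x̄ᵢ)² = 742.795
MSB = 5042.932/3 = 1680.9773; MSW = 742.795/40 = 18.5699
F = MSB/MSW = 90.5217
df = (3, 40)
p-value (upper-tail) = 0.00000
→ bracket: p<0.01

p-value bracket: p<0.01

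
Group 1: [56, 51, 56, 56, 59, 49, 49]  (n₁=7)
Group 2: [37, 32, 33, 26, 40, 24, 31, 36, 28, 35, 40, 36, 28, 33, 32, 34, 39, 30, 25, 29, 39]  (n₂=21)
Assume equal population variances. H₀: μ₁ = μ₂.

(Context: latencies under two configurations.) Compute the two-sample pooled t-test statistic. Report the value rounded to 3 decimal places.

x̄₁=53.714, s₁=3.988, n₁=7
x̄₂=32.714, s₂=4.911, n₂=21
s_p² = [6·3.988² + 20·4.911²]/26 = 22.2198
SE = √(s_p²·(1/7+1/21)) = 2.0573
t = (53.714−32.714)/2.0573 = 10.2077
df = 26

test statistic = 10.208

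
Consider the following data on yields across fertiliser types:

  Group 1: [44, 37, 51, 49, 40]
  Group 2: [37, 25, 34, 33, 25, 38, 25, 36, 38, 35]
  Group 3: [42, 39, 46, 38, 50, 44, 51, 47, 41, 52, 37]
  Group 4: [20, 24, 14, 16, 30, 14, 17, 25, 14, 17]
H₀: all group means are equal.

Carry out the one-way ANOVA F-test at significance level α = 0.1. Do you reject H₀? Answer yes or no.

Group means [44.20, 32.60, 44.27, 19.10], grand mean 34.028
SSB = Σnᵢ(x̄ᵢ−x̄)² = 3920.690; SSW = ΣΣ(x−x̄ᵢ)² = 968.282
MSB = 3920.690/3 = 1306.8968; MSW = 968.282/32 = 30.2588
F = MSB/MSW = 43.1906
df = (3, 32)
p-value (upper-tail) = 0.00000
At α=0.1: p < α → reject H₀

reject H₀: yes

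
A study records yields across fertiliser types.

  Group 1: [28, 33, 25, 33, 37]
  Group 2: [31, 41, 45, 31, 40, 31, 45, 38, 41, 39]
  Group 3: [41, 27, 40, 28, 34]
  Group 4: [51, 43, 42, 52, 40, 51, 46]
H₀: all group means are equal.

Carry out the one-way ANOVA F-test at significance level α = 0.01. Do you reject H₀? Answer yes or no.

reject H₀: yes

Group means [31.20, 38.20, 34.00, 46.43], grand mean 38.259
SSB = Σnᵢ(x̄ᵢ−x̄)² = 807.071; SSW = ΣΣ(x−x̄ᵢ)² = 672.114
MSB = 807.071/3 = 269.0236; MSW = 672.114/23 = 29.2224
F = MSB/MSW = 9.2061
df = (3, 23)
p-value (upper-tail) = 0.00035
At α=0.01: p < α → reject H₀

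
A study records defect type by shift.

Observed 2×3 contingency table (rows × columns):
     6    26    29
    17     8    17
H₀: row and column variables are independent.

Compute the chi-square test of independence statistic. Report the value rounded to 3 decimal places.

Row totals [61, 42], col totals [23, 34, 46], n=103
χ² = (6−13.62)²/13.62 + (26−20.14)²/20.14 + (29−27.24)²/27.24 + (17−9.38)²/9.38 + (8−13.86)²/13.86 + (17−18.76)²/18.76 = 14.9237
df = 2

test statistic = 14.924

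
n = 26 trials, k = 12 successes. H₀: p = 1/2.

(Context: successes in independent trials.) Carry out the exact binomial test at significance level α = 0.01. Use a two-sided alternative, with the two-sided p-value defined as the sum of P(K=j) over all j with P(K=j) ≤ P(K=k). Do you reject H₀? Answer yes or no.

reject H₀: no

Exact binomial: n=26, k=12, p₀=1/2=0.5000
P(X=j) = C(n,j)·p₀^j·(1−p₀)^(n−j); p = Σ P(X=j) over j with P(X=j) ≤ P(X=12)
p-value (two-sided) = 0.84502
At α=0.01: p ≥ α → fail to reject H₀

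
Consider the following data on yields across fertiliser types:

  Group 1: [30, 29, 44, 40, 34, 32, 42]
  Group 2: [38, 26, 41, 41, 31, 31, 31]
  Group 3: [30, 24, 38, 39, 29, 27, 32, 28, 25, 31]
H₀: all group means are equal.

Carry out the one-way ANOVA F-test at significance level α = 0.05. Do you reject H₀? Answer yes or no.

Group means [35.86, 34.14, 30.30], grand mean 33.042
SSB = Σnᵢ(x̄ᵢ−x̄)² = 139.144; SSW = ΣΣ(x−x̄ᵢ)² = 649.814
MSB = 139.144/2 = 69.5720; MSW = 649.814/21 = 30.9435
F = MSB/MSW = 2.2484
df = (2, 21)
p-value (upper-tail) = 0.13038
At α=0.05: p ≥ α → fail to reject H₀

reject H₀: no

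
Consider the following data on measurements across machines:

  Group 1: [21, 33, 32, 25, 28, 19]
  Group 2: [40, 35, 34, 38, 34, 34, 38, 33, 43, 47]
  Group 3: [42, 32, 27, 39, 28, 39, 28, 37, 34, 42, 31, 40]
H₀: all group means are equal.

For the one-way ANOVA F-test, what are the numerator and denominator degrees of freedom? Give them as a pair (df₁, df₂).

degrees of freedom = [2, 25]

k = 3 groups, N = 28 total
df = (k−1, N−k) = (3−1, 28−3) = (2, 25)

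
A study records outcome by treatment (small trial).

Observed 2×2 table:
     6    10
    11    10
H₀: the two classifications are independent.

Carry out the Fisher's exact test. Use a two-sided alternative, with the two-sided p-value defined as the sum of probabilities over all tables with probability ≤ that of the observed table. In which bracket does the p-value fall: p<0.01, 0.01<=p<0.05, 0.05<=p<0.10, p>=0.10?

p-value bracket: p>=0.10

Margins: r₁=16, r₂=21, c₁=17, c₂=20, n=37
p_obs = C(16,6)·C(21,11)/C(37,17); sum pmf over tables with pmf ≤ p_obs
p-value (two-sided) = 0.50847
→ bracket: p>=0.10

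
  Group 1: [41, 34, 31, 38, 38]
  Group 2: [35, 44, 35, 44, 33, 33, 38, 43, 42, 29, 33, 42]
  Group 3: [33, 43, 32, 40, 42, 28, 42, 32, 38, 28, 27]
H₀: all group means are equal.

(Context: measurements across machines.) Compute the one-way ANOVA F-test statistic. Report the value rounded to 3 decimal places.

test statistic = 0.645

Group means [36.40, 37.58, 35.00], grand mean 36.357
SSB = Σnᵢ(x̄ᵢ−x̄)² = 38.312; SSW = ΣΣ(x−x̄ᵢ)² = 742.117
MSB = 38.312/2 = 19.1560; MSW = 742.117/25 = 29.6847
F = MSB/MSW = 0.6453
df = (2, 25)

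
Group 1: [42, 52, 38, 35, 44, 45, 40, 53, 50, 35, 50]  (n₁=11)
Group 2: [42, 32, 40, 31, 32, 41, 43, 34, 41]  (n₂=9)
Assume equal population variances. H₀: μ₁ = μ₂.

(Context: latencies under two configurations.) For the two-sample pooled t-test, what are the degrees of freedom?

degrees of freedom = 18

df = n₁ + n₂ − 2 = 11 + 9 − 2 = 18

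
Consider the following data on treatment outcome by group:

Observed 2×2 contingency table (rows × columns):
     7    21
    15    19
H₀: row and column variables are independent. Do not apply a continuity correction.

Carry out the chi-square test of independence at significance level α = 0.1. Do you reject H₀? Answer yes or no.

reject H₀: no

Row totals [28, 34], col totals [22, 40], n=62
χ² = (7−9.94)²/9.94 + (21−18.06)²/18.06 + (15−12.06)²/12.06 + (19−21.94)²/21.94 = 2.4514
df = 1
p-value (upper-tail) = 0.11742
At α=0.1: p ≥ α → fail to reject H₀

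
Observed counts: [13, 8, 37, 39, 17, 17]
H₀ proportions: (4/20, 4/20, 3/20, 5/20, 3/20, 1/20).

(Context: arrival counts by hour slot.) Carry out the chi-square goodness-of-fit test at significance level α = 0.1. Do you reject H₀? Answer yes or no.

reject H₀: yes

n = 131; E_i = n·p_i = [26.20, 26.20, 19.65, 32.75, 19.65, 6.55]
χ² = (13−26.20)²/26.20 + (8−26.20)²/26.20 + (37−19.65)²/19.65 + (39−32.75)²/32.75 + (17−19.65)²/19.65 + (17−6.55)²/6.55 = 52.8346
df = 5
p-value (upper-tail) = 0.00000
At α=0.1: p < α → reject H₀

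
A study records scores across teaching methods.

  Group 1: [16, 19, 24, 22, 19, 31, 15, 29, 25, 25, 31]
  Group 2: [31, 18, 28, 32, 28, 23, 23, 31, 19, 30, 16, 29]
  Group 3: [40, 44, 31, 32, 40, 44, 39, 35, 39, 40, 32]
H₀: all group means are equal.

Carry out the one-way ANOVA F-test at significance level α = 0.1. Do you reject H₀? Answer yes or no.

Group means [23.27, 25.67, 37.82], grand mean 28.824
SSB = Σnᵢ(x̄ᵢ−x̄)² = 1348.456; SSW = ΣΣ(x−x̄ᵢ)² = 882.485
MSB = 1348.456/2 = 674.2282; MSW = 882.485/31 = 28.4673
F = MSB/MSW = 23.6843
df = (2, 31)
p-value (upper-tail) = 0.00000
At α=0.1: p < α → reject H₀

reject H₀: yes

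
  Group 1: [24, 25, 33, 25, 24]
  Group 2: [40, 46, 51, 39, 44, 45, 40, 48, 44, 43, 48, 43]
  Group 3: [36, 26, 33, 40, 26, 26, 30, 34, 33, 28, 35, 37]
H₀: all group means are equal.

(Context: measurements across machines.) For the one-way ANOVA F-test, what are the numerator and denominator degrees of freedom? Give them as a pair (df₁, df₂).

k = 3 groups, N = 29 total
df = (k−1, N−k) = (3−1, 29−3) = (2, 26)

degrees of freedom = [2, 26]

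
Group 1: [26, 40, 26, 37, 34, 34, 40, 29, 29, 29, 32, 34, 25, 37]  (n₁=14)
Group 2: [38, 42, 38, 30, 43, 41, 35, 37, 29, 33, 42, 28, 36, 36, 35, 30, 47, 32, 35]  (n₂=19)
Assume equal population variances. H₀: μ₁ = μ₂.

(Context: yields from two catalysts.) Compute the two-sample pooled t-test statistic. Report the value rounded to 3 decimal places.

test statistic = -2.131

x̄₁=32.286, s₁=5.090, n₁=14
x̄₂=36.158, s₂=5.210, n₂=19
s_p² = [13·5.090² + 18·5.210²]/31 = 26.6253
SE = √(s_p²·(1/14+1/19)) = 1.8175
t = (32.286−36.158)/1.8175 = -2.1306
df = 31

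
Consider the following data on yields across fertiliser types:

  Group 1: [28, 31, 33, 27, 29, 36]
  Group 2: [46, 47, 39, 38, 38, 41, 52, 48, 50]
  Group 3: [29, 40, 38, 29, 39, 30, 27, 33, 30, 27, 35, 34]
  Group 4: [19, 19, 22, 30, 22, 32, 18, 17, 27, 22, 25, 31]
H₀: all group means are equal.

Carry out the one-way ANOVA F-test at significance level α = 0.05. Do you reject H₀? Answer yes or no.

Group means [30.67, 44.33, 32.58, 23.67], grand mean 32.256
SSB = Σnᵢ(x̄ᵢ−x̄)² = 2214.519; SSW = ΣΣ(x−x̄ᵢ)² = 830.917
MSB = 2214.519/3 = 738.1731; MSW = 830.917/35 = 23.7405
F = MSB/MSW = 31.0934
df = (3, 35)
p-value (upper-tail) = 0.00000
At α=0.05: p < α → reject H₀

reject H₀: yes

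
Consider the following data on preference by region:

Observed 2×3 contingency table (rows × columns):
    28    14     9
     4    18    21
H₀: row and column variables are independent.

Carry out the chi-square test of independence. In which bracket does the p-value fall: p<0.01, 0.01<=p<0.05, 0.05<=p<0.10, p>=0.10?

p-value bracket: p<0.01

Row totals [51, 43], col totals [32, 32, 30], n=94
χ² = (28−17.36)²/17.36 + (14−17.36)²/17.36 + (9−16.28)²/16.28 + (4−14.64)²/14.64 + (18−14.64)²/14.64 + (21−13.72)²/13.72 = 22.7842
df = 2
p-value (upper-tail) = 0.00001
→ bracket: p<0.01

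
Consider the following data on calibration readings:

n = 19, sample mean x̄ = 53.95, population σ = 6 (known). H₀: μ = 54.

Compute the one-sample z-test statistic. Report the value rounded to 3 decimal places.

SE = σ/√n = 6/√19 = 1.3765
z = (x̄−μ₀)/SE = (53.95−54)/1.3765 = -0.0363

test statistic = -0.036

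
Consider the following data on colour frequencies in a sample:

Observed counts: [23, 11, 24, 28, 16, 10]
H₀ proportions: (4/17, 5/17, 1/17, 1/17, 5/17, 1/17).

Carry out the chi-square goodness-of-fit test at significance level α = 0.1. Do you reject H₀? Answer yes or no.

reject H₀: yes

n = 112; E_i = n·p_i = [26.35, 32.94, 6.59, 6.59, 32.94, 6.59]
χ² = (23−26.35)²/26.35 + (11−32.94)²/32.94 + (24−6.59)²/6.59 + (28−6.59)²/6.59 + (16−32.94)²/32.94 + (10−6.59)²/6.59 = 141.1254
df = 5
p-value (upper-tail) = 0.00000
At α=0.1: p < α → reject H₀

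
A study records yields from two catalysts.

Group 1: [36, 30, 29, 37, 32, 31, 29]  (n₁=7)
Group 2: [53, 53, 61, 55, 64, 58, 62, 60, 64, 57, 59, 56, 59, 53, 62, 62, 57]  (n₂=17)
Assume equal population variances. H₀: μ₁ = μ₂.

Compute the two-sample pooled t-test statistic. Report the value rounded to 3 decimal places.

x̄₁=32.000, s₁=3.266, n₁=7
x̄₂=58.529, s₂=3.710, n₂=17
s_p² = [6·3.266² + 16·3.710²]/22 = 12.9198
SE = √(s_p²·(1/7+1/17)) = 1.6142
t = (32.000−58.529)/1.6142 = -16.4349
df = 22

test statistic = -16.435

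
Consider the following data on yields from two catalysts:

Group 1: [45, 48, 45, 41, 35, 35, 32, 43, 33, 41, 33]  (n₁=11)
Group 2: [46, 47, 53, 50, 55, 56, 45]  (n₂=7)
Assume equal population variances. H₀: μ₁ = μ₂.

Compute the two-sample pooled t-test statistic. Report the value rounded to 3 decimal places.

test statistic = -4.335

x̄₁=39.182, s₁=5.741, n₁=11
x̄₂=50.286, s₂=4.461, n₂=7
s_p² = [10·5.741² + 6·4.461²]/16 = 28.0666
SE = √(s_p²·(1/11+1/7)) = 2.5614
t = (39.182−50.286)/2.5614 = -4.3350
df = 16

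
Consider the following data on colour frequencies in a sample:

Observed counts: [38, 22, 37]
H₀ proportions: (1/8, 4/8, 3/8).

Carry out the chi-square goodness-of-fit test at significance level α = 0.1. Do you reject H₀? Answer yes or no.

reject H₀: yes

n = 97; E_i = n·p_i = [12.12, 48.50, 36.38]
χ² = (38−12.12)²/12.12 + (22−48.50)²/48.50 + (37−36.38)²/36.38 = 69.7079
df = 2
p-value (upper-tail) = 0.00000
At α=0.1: p < α → reject H₀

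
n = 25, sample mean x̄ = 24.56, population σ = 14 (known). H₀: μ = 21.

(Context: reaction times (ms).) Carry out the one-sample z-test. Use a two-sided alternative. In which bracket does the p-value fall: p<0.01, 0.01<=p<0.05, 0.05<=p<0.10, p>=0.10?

SE = σ/√n = 14/√25 = 2.8000
z = (x̄−μ₀)/SE = (24.56−21)/2.8000 = 1.2714
p-value (two-sided) = 0.20358
→ bracket: p>=0.10

p-value bracket: p>=0.10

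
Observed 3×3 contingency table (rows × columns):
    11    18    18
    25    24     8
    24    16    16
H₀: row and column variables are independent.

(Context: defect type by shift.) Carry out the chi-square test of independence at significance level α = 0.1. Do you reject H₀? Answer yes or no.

Row totals [47, 57, 56], col totals [60, 58, 42], n=160
χ² = (11−17.62)²/17.62 + (18−17.04)²/17.04 + (18−12.34)²/12.34 + (25−21.38)²/21.38 + (24−20.66)²/20.66 + (8−14.96)²/14.96 + (24−21.00)²/21.00 + (16−20.30)²/20.30 + (16−14.70)²/14.70 = 10.9916
df = 4
p-value (upper-tail) = 0.02666
At α=0.1: p < α → reject H₀

reject H₀: yes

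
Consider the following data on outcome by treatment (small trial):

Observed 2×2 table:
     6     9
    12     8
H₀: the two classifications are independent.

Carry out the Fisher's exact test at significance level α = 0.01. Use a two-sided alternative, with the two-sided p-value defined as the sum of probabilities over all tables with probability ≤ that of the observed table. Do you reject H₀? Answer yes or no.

Margins: r₁=15, r₂=20, c₁=18, c₂=17, n=35
p_obs = C(15,6)·C(20,12)/C(35,18); sum pmf over tables with pmf ≤ p_obs
p-value (two-sided) = 0.31453
At α=0.01: p ≥ α → fail to reject H₀

reject H₀: no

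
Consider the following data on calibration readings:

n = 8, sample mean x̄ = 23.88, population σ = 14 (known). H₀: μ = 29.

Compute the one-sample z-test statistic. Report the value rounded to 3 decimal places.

SE = σ/√n = 14/√8 = 4.9497
z = (x̄−μ₀)/SE = (23.88−29)/4.9497 = -1.0344

test statistic = -1.034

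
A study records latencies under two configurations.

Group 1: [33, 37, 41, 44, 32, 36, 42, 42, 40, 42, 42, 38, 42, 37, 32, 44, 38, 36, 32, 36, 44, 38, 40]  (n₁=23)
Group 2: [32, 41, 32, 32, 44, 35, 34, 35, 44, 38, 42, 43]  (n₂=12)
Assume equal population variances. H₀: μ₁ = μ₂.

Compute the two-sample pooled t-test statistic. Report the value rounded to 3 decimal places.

x̄₁=38.609, s₁=3.951, n₁=23
x̄₂=37.667, s₂=4.887, n₂=12
s_p² = [22·3.951² + 11·4.887²]/33 = 18.3680
SE = √(s_p²·(1/23+1/12)) = 1.5262
t = (38.609−37.667)/1.5262 = 0.6172
df = 33

test statistic = 0.617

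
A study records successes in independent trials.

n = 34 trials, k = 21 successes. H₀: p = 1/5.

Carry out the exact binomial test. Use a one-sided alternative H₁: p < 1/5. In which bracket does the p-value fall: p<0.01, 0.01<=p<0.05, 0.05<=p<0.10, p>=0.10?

p-value bracket: p>=0.10

Exact binomial: n=34, k=21, p₀=1/5=0.2000
P(X≤21) from Σ C(n,i)·p₀^i·(1−p₀)^(n−i)
p-value (one-sided, H₁ less) = 1.00000
→ bracket: p>=0.10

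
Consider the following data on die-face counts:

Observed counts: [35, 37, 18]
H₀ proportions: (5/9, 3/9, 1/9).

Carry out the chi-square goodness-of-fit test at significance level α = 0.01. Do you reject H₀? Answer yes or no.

n = 90; E_i = n·p_i = [50.00, 30.00, 10.00]
χ² = (35−50.00)²/50.00 + (37−30.00)²/30.00 + (18−10.00)²/10.00 = 12.5333
df = 2
p-value (upper-tail) = 0.00190
At α=0.01: p < α → reject H₀

reject H₀: yes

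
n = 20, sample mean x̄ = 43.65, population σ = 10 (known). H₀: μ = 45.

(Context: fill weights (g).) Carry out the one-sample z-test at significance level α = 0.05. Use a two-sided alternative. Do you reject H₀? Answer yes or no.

reject H₀: no

SE = σ/√n = 10/√20 = 2.2361
z = (x̄−μ₀)/SE = (43.65−45)/2.2361 = -0.6037
p-value (two-sided) = 0.54602
At α=0.05: p ≥ α → fail to reject H₀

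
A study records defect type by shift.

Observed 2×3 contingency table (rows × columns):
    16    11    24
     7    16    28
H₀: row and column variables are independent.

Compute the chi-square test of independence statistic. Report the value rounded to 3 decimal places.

test statistic = 4.755

Row totals [51, 51], col totals [23, 27, 52], n=102
χ² = (16−11.50)²/11.50 + (11−13.50)²/13.50 + (24−26.00)²/26.00 + (7−11.50)²/11.50 + (16−13.50)²/13.50 + (28−26.00)²/26.00 = 4.7554
df = 2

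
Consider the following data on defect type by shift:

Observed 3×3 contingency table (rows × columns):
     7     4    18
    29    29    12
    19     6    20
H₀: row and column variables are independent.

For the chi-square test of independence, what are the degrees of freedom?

degrees of freedom = 4

df = (r−1)(c−1) = (3−1)·(3−1) = 4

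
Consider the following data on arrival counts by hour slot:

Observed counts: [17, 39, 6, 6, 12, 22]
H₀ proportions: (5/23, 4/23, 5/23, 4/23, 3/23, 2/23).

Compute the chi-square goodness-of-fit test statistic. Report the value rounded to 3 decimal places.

n = 102; E_i = n·p_i = [22.17, 17.74, 22.17, 17.74, 13.30, 8.87]
χ² = (17−22.17)²/22.17 + (39−17.74)²/17.74 + (6−22.17)²/22.17 + (6−17.74)²/17.74 + (12−13.30)²/13.30 + (22−8.87)²/8.87 = 65.8211
df = 5

test statistic = 65.821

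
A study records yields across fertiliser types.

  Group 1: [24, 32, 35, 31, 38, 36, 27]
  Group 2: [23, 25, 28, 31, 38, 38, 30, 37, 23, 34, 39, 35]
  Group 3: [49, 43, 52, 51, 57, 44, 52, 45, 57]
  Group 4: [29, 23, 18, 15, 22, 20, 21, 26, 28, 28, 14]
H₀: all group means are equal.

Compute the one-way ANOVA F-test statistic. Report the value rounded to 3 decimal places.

Group means [31.86, 31.75, 50.00, 22.18], grand mean 33.282
SSB = Σnᵢ(x̄ᵢ−x̄)² = 3913.154; SSW = ΣΣ(x−x̄ᵢ)² = 1030.744
MSB = 3913.154/3 = 1304.3846; MSW = 1030.744/35 = 29.4498
F = MSB/MSW = 44.2918
df = (3, 35)

test statistic = 44.292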